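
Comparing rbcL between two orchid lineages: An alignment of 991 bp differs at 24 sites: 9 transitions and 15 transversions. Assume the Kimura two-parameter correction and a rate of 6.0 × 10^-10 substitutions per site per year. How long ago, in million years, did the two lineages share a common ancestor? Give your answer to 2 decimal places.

P = 9/991 ≈ 0.009082 and Q = 15/991 ≈ 0.015136.
Under the Kimura two-parameter model, d = −½ ln(1 − 2P − Q) − ¼ ln(1 − 2Q).
1 − 2P − Q = 0.9667, giving −½ ln(0.9667) = 0.016934.
1 − 2Q = 0.969728, giving −¼ ln(0.969728) = 0.007685.
d = 0.016934 + 0.007685 = 0.024619.
Under a molecular clock d = 2μt, so t = d/(2μ) = 0.024619 / (2 × 6.0 × 10^-10) = 20.52 million years.

20.52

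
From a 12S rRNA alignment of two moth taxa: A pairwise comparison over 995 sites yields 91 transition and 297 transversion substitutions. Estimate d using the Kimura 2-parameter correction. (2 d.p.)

P = 91/995 ≈ 0.091457 and Q = 297/995 ≈ 0.298492.
Under the Kimura two-parameter model, d = −½ ln(1 − 2P − Q) − ¼ ln(1 − 2Q).
1 − 2P − Q = 0.518594, giving −½ ln(0.518594) = 0.328317.
1 − 2Q = 0.403016, giving −¼ ln(0.403016) = 0.227195.
d = 0.328317 + 0.227195 = 0.555512.

0.56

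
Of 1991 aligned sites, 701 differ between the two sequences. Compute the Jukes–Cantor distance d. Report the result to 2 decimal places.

p = 701/1991 ≈ 0.352084.
d = −(3/4) ln(1 − 4p/3) = −0.75 ln(1 − 0.469445) = −0.75 ln(0.530555)
  = −0.75 × (-0.633832) = 0.475374 substitutions/site.

0.48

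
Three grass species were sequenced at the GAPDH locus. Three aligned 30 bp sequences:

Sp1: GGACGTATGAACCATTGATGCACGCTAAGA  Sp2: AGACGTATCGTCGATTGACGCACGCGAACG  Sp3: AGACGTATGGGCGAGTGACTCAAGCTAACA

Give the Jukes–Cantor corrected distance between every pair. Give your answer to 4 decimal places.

Sp1–Sp2: 9/30 sites differ → p = 0.3, d = −0.75 ln(1 − 0.4) = 0.383119 ≈ 0.3831.
Sp1–Sp3: 9/30 sites differ → p = 0.3, d = −0.75 ln(1 − 0.4) = 0.383119 ≈ 0.3831.
Sp2–Sp3: 7/30 sites differ → p ≈ 0.233333, d = −0.75 ln(1 − 0.311111) = 0.279506 ≈ 0.2795.

d(Sp1,Sp2) = 0.3831, d(Sp1,Sp3) = 0.3831, d(Sp2,Sp3) = 0.2795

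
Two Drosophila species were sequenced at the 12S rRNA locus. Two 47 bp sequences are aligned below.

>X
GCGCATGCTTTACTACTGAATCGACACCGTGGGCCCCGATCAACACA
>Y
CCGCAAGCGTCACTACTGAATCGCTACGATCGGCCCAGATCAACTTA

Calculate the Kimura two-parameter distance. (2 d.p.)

Of 47 sites, 4 differences are transitions and 8 are transversions, so P = 4/47 ≈ 0.085106 and Q = 8/47 ≈ 0.170213.
Under the Kimura two-parameter model, d = −½ ln(1 − 2P − Q) − ¼ ln(1 − 2Q).
1 − 2P − Q = 0.659575, giving −½ ln(0.659575) = 0.208080.
1 − 2Q = 0.659574, giving −¼ ln(0.659574) = 0.104040.
d = 0.208080 + 0.104040 = 0.312120.

0.31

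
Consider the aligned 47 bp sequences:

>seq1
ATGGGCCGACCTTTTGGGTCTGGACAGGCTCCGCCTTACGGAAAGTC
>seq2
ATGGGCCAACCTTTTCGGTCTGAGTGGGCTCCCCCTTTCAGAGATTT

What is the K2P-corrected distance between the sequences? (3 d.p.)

0.324

Of 47 sites, 8 differences are transitions and 4 are transversions, so P = 8/47 ≈ 0.170213 and Q = 4/47 ≈ 0.085106.
Under the Kimura two-parameter model, d = −½ ln(1 − 2P − Q) − ¼ ln(1 − 2Q).
1 − 2P − Q = 0.574468, giving −½ ln(0.574468) = 0.277155.
1 − 2Q = 0.829788, giving −¼ ln(0.829788) = 0.046646.
d = 0.277155 + 0.046646 = 0.323801.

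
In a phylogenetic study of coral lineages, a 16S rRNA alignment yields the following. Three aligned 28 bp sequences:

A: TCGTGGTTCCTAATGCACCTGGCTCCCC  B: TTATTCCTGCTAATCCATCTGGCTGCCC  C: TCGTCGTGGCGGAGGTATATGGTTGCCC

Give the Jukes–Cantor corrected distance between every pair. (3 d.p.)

A–B: 9/28 sites differ → p ≈ 0.321429, d = −0.75 ln(1 − 0.428572) = 0.419713 ≈ 0.420.
A–C: 11/28 sites differ → p ≈ 0.392857, d = −0.75 ln(1 − 0.523809) = 0.556452 ≈ 0.556.
B–C: 13/28 sites differ → p ≈ 0.464286, d = −0.75 ln(1 − 0.619048) = 0.723811 ≈ 0.724.

d(A,B) = 0.420, d(A,C) = 0.556, d(B,C) = 0.724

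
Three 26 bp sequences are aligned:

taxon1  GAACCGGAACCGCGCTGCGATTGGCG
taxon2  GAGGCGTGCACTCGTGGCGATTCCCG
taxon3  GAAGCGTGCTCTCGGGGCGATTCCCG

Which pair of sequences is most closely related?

taxon2 and taxon3

taxon1–taxon2: 11/26 differ, p = 0.423, d = 0.623.
taxon1–taxon3: 10/26 differ, p = 0.385, d = 0.539.
taxon2–taxon3: 3/26 differ, p = 0.115, d = 0.125.
The smallest distance is between taxon2 and taxon3.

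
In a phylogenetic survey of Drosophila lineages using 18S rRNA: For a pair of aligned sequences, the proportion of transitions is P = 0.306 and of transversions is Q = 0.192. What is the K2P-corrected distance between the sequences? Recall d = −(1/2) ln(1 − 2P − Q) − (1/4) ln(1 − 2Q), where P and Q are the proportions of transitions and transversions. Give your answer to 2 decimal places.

Under the Kimura two-parameter model, d = −½ ln(1 − 2P − Q) − ¼ ln(1 − 2Q).
1 − 2P − Q = 0.196, giving −½ ln(0.196) = 0.814820.
1 − 2Q = 0.616, giving −¼ ln(0.616) = 0.121127.
d = 0.814820 + 0.121127 = 0.935947.

0.94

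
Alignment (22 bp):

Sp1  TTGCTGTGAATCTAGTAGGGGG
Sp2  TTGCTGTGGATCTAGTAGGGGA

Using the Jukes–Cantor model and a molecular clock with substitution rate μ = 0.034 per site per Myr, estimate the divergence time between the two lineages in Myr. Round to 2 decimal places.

The sequences differ at 2 of 22 sites (9, 22), so p = 2/22 ≈ 0.090909.
d = −(3/4) ln(1 − 4p/3) = −0.75 ln(1 − 0.121212) = −0.75 ln(0.878788)
  = −0.75 × (-0.129212) = 0.096909 substitutions/site.
Under a molecular clock d = 2μt, so t = d/(2μ) = 0.096909 / (2 × 0.034) = 1.43 Myr.

1.43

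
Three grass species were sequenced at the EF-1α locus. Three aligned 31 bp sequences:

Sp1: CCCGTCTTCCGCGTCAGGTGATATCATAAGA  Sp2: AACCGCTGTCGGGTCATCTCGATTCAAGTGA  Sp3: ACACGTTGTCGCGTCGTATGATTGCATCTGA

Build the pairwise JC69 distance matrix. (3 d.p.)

d(Sp1,Sp2) = 0.874, d(Sp1,Sp3) = 0.691, d(Sp2,Sp3) = 0.544

Sp1–Sp2: 16/31 sites differ → p ≈ 0.516129, d = −0.75 ln(1 − 0.688172) = 0.873978 ≈ 0.874.
Sp1–Sp3: 14/31 sites differ → p ≈ 0.451613, d = −0.75 ln(1 − 0.602151) = 0.691262 ≈ 0.691.
Sp2–Sp3: 12/31 sites differ → p ≈ 0.387097, d = −0.75 ln(1 − 0.516129) = 0.544453 ≈ 0.544.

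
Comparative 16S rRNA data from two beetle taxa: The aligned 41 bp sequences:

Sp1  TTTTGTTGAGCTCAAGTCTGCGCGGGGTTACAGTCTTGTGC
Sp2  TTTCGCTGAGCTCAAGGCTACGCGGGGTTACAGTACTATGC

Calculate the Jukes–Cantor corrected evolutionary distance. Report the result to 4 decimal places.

0.1937

The sequences differ at 7 of 41 sites (4, 6, 17, 20, 35, 36, 38), so p = 7/41 ≈ 0.170732.
d = −(3/4) ln(1 − 4p/3) = −0.75 ln(1 − 0.227643) = −0.75 ln(0.772357)
  = −0.75 × (-0.258308) = 0.193731 substitutions/site.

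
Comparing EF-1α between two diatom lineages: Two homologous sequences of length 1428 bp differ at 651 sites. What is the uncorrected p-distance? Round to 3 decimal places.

p = 651/1428 = 0.455882… ≈ 0.456 (to 3 d.p.).

0.456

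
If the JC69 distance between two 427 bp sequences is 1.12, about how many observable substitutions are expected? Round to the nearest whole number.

248

Invert JC69: p = (3/4)(1 − e^(−4d/3)) = 0.75 × (1 − e^(-1.493333)) = 0.75 × (1 − 0.224623) = 0.581533.
Expected differing sites = pL ≈ 0.581533 × 427 = 248.314591 ≈ 248.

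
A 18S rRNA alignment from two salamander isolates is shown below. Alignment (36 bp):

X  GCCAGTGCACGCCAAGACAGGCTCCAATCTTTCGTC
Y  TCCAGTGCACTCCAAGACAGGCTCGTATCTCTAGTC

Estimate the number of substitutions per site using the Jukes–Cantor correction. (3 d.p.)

0.188

The sequences differ at 6 of 36 sites (1, 11, 25, 26, 31, 33), so p = 6/36 ≈ 0.166667.
d = −(3/4) ln(1 − 4p/3) = −0.75 ln(1 − 0.222223) = −0.75 ln(0.777777)
  = −0.75 × (-0.251315) = 0.188486 substitutions/site.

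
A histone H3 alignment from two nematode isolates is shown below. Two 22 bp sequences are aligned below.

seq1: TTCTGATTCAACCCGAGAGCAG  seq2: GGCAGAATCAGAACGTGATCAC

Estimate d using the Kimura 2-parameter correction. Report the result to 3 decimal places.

Of 22 sites, 1 differences are transitions and 9 are transversions, so P = 1/22 ≈ 0.045455 and Q = 9/22 ≈ 0.409091.
Under the Kimura two-parameter model, d = −½ ln(1 − 2P − Q) − ¼ ln(1 − 2Q).
1 − 2P − Q = 0.499999, giving −½ ln(0.499999) = 0.346575.
1 − 2Q = 0.181818, giving −¼ ln(0.181818) = 0.426187.
d = 0.346575 + 0.426187 = 0.772762.

0.773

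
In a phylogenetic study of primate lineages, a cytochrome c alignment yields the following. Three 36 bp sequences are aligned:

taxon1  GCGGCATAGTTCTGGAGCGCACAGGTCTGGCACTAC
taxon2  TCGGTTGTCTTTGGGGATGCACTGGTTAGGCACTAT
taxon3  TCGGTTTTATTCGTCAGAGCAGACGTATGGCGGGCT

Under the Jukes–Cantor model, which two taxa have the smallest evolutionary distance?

taxon1 and taxon2

taxon1–taxon2: 15/36 differ, p = 0.417, d = 0.608.
taxon1–taxon3: 17/36 differ, p = 0.472, d = 0.745.
taxon2–taxon3: 17/36 differ, p = 0.472, d = 0.745.
The smallest distance is between taxon1 and taxon2.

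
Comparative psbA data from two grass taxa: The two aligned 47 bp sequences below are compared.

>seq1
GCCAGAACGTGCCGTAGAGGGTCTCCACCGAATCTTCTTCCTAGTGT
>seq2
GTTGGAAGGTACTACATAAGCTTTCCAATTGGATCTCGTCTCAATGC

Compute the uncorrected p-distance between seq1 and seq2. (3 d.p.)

0.532

The sequences differ at 25 of 47 positions.
p = 25/47 = 0.531914… ≈ 0.532 (to 3 d.p.).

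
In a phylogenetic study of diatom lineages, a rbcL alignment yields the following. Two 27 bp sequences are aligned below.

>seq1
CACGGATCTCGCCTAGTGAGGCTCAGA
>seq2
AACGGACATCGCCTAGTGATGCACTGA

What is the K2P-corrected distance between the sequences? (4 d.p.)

Of 27 sites, 1 differences are transitions and 5 are transversions, so P = 1/27 ≈ 0.037037 and Q = 5/27 ≈ 0.185185.
Under the Kimura two-parameter model, d = −½ ln(1 − 2P − Q) − ¼ ln(1 − 2Q).
1 − 2P − Q = 0.740741, giving −½ ln(0.740741) = 0.150052.
1 − 2Q = 0.62963, giving −¼ ln(0.62963) = 0.115656.
d = 0.150052 + 0.115656 = 0.265708.

0.2657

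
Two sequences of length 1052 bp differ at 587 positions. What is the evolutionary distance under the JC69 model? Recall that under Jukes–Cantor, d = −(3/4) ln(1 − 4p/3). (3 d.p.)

1.022

p = 587/1052 ≈ 0.557985.
d = −(3/4) ln(1 − 4p/3) = −0.75 ln(1 − 0.74398) = −0.75 ln(0.25602)
  = −0.75 × (-1.362500) = 1.021875 substitutions/site.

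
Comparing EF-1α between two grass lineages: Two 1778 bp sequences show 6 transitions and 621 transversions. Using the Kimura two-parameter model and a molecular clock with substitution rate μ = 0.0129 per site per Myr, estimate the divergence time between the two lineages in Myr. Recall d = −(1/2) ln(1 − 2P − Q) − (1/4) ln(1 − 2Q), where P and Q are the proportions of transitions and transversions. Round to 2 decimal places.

P = 6/1778 ≈ 0.003375 and Q = 621/1778 ≈ 0.349269.
Under the Kimura two-parameter model, d = −½ ln(1 − 2P − Q) − ¼ ln(1 − 2Q).
1 − 2P − Q = 0.643981, giving −½ ln(0.643981) = 0.220043.
1 − 2Q = 0.301462, giving −¼ ln(0.301462) = 0.299778.
d = 0.220043 + 0.299778 = 0.519821.
Under a molecular clock d = 2μt, so t = d/(2μ) = 0.519821 / (2 × 0.0129) = 20.15 Myr.

20.15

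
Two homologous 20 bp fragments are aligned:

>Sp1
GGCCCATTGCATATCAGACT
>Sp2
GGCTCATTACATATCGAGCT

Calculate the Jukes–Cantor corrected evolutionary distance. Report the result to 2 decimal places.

0.30

The sequences differ at 5 of 20 sites (4, 9, 16, 17, 18), so p = 5/20 = 0.25.
d = −(3/4) ln(1 − 4p/3) = −0.75 ln(1 − 0.333333) = −0.75 ln(0.666667)
  = −0.75 × (-0.405465) = 0.304099 substitutions/site.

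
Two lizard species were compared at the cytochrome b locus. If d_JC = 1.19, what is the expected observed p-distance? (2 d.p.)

0.60

p = (3/4)(1 − e^(−4d/3)) = 0.75 × (1 − e^(-1.586667)) = 0.75 × (1 − 0.204606) = 0.596546.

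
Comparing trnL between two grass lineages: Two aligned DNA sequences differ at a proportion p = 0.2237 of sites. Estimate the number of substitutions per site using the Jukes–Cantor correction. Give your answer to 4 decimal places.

d = −(3/4) ln(1 − 4p/3) = −0.75 ln(1 − 0.298267) = −0.75 ln(0.701733)
  = −0.75 × (-0.354202) = 0.265652 substitutions/site.

0.2657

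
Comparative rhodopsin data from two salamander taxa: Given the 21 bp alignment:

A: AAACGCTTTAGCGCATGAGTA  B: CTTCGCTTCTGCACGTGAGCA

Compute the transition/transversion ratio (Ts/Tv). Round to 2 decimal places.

Transitions are A↔G and C↔T; transversions are all other mismatches.
Transitions: 4. Transversions: 4.
R = 4/4 = 1.00.

1.00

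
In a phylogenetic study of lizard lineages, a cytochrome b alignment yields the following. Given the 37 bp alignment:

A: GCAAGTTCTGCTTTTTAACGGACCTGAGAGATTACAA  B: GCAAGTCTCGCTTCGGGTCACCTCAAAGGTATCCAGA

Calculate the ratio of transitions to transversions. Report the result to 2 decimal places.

Transitions are A↔G and C↔T; transversions are all other mismatches.
Transitions: 11. Transversions: 9.
R = 11/9 = 1.222222… ≈ 1.22 (to 2 d.p.).

1.22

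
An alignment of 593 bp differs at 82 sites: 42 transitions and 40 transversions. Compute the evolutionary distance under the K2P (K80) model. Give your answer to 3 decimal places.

0.154

P = 42/593 ≈ 0.070826 and Q = 40/593 ≈ 0.067454.
Under the Kimura two-parameter model, d = −½ ln(1 − 2P − Q) − ¼ ln(1 − 2Q).
1 − 2P − Q = 0.790894, giving −½ ln(0.790894) = 0.117296.
1 − 2Q = 0.865092, giving −¼ ln(0.865092) = 0.036230.
d = 0.117296 + 0.036230 = 0.153526.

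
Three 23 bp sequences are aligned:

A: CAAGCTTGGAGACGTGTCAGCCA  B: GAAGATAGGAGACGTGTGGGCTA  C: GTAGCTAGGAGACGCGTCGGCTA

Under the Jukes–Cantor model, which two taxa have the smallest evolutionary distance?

B and C

A–B: 6/23 differ, p = 0.261, d = 0.321.
A–C: 6/23 differ, p = 0.261, d = 0.321.
B–C: 4/23 differ, p = 0.174, d = 0.198.
The smallest distance is between B and C.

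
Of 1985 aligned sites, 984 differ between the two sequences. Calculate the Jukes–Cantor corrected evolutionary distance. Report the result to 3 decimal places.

p = 984/1985 ≈ 0.495718.
d = −(3/4) ln(1 − 4p/3) = −0.75 ln(1 − 0.660957) = −0.75 ln(0.339043)
  = −0.75 × (-1.081628) = 0.811221 substitutions/site.

0.811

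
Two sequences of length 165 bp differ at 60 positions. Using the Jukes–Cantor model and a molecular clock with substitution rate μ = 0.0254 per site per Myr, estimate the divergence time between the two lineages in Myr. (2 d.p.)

p = 60/165 ≈ 0.363636.
d = −(3/4) ln(1 − 4p/3) = −0.75 ln(1 − 0.484848) = −0.75 ln(0.515152)
  = −0.75 × (-0.663293) = 0.497470 substitutions/site.
Under a molecular clock d = 2μt, so t = d/(2μ) = 0.497470 / (2 × 0.0254) = 9.79 Myr.

9.79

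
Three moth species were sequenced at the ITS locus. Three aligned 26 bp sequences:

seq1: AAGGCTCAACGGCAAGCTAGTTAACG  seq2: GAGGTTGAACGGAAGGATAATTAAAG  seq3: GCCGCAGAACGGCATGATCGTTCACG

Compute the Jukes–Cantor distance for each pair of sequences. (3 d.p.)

d(seq1,seq2) = 0.396, d(seq1,seq3) = 0.464, d(seq2,seq3) = 0.539

seq1–seq2: 8/26 sites differ → p ≈ 0.307692, d = −0.75 ln(1 − 0.410256) = 0.396050 ≈ 0.396.
seq1–seq3: 9/26 sites differ → p ≈ 0.346154, d = −0.75 ln(1 − 0.461539) = 0.464280 ≈ 0.464.
seq2–seq3: 10/26 sites differ → p ≈ 0.384615, d = −0.75 ln(1 − 0.51282) = 0.539341 ≈ 0.539.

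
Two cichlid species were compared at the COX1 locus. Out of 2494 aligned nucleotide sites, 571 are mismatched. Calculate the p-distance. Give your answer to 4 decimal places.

0.2289

p = 571/2494 = 0.228949… ≈ 0.2289 (to 4 d.p.).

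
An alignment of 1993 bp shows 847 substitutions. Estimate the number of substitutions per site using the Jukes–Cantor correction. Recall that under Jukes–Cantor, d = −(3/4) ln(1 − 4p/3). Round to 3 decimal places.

0.627

p = 847/1993 ≈ 0.424987.
d = −(3/4) ln(1 − 4p/3) = −0.75 ln(1 − 0.566649) = −0.75 ln(0.433351)
  = −0.75 × (-0.836207) = 0.627155 substitutions/site.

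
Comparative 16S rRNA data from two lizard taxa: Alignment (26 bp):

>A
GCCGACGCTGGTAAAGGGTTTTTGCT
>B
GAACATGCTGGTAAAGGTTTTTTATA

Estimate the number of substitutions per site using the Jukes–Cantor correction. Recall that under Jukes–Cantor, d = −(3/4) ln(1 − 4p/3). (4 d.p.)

The sequences differ at 8 of 26 sites (2, 3, 4, 6, 18, 24, 25, 26), so p = 8/26 ≈ 0.307692.
d = −(3/4) ln(1 − 4p/3) = −0.75 ln(1 − 0.410256) = −0.75 ln(0.589744)
  = −0.75 × (-0.528067) = 0.396050 substitutions/site.

0.3961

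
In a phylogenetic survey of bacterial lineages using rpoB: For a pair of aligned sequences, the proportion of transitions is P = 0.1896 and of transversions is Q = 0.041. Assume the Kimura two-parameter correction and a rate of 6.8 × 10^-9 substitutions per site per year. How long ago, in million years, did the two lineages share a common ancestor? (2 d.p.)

Under the Kimura two-parameter model, d = −½ ln(1 − 2P − Q) − ¼ ln(1 − 2Q).
1 − 2P − Q = 0.5798, giving −½ ln(0.5798) = 0.272536.
1 − 2Q = 0.918, giving −¼ ln(0.918) = 0.021389.
d = 0.272536 + 0.021389 = 0.293925.
Under a molecular clock d = 2μt, so t = d/(2μ) = 0.293925 / (2 × 6.8 × 10^-9) = 21.61 million years.

21.61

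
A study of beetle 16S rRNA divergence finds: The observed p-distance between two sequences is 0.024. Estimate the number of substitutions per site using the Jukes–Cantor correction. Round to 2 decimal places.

0.02

d = −(3/4) ln(1 − 4p/3) = −0.75 ln(1 − 0.032) = −0.75 ln(0.968)
  = −0.75 × (-0.032523) = 0.024392 substitutions/site.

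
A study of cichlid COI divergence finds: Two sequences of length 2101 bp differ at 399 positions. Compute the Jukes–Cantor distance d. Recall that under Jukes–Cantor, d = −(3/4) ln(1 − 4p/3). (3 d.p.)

p = 399/2101 ≈ 0.18991.
d = −(3/4) ln(1 − 4p/3) = −0.75 ln(1 − 0.253213) = −0.75 ln(0.746787)
  = −0.75 × (-0.291975) = 0.218981 substitutions/site.

0.219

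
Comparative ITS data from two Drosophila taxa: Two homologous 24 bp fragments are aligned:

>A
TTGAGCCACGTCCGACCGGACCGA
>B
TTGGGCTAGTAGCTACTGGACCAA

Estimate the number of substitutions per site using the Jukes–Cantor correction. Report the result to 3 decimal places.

0.520

The sequences differ at 9 of 24 sites (4, 7, 9, 10, 11, 12, 14, 17, 23), so p = 9/24 = 0.375.
d = −(3/4) ln(1 − 4p/3) = −0.75 ln(1 − 0.5) = −0.75 ln(0.5)
  = −0.75 × (-0.693147) = 0.519860 substitutions/site.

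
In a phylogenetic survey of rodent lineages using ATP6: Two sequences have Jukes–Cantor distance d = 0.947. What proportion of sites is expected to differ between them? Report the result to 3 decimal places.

p = (3/4)(1 − e^(−4d/3)) = 0.75 × (1 − e^(-1.262667)) = 0.75 × (1 − 0.282899) = 0.537826.

0.538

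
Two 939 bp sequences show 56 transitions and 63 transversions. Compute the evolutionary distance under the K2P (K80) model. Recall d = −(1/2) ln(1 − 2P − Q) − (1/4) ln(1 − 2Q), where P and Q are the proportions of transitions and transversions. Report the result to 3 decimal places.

P = 56/939 ≈ 0.059638 and Q = 63/939 ≈ 0.067093.
Under the Kimura two-parameter model, d = −½ ln(1 − 2P − Q) − ¼ ln(1 − 2Q).
1 − 2P − Q = 0.813631, giving −½ ln(0.813631) = 0.103124.
1 − 2Q = 0.865814, giving −¼ ln(0.865814) = 0.036021.
d = 0.103124 + 0.036021 = 0.139145.

0.139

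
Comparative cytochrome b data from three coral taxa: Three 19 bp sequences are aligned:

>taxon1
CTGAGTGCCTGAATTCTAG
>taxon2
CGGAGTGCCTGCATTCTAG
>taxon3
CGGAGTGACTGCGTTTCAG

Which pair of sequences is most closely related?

taxon1–taxon2: 2/19 differ, p = 0.105, d = 0.113.
taxon1–taxon3: 6/19 differ, p = 0.316, d = 0.410.
taxon2–taxon3: 4/19 differ, p = 0.211, d = 0.247.
The smallest distance is between taxon1 and taxon2.

taxon1 and taxon2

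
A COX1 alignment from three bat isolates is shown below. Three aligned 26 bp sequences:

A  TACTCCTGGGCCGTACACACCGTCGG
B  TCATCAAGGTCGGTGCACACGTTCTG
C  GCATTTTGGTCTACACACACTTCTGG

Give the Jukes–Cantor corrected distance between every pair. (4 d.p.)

d(A,B) = 0.5393, d(A,C) = 0.8240, d(B,C) = 0.7166

A–B: 10/26 sites differ → p ≈ 0.384615, d = −0.75 ln(1 − 0.51282) = 0.539341 ≈ 0.5393.
A–C: 13/26 sites differ → p = 0.5, d = −0.75 ln(1 − 0.666667) = 0.823960 ≈ 0.8240.
B–C: 12/26 sites differ → p ≈ 0.461538, d = −0.75 ln(1 − 0.615384) = 0.716632 ≈ 0.7166.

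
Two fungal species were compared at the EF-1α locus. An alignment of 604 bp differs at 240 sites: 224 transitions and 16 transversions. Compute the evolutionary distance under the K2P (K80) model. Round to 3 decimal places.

P = 224/604 ≈ 0.370861 and Q = 16/604 ≈ 0.02649.
Under the Kimura two-parameter model, d = −½ ln(1 − 2P − Q) − ¼ ln(1 − 2Q).
1 − 2P − Q = 0.231788, giving −½ ln(0.231788) = 0.730966.
1 − 2Q = 0.94702, giving −¼ ln(0.94702) = 0.013609.
d = 0.730966 + 0.013609 = 0.744575.

0.745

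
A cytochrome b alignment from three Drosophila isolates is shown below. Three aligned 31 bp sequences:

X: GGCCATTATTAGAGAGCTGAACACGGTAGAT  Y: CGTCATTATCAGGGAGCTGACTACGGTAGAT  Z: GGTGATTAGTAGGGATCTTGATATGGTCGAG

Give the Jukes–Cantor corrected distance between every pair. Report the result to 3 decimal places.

d(X,Y) = 0.224, d(X,Z) = 0.481, d(Y,Z) = 0.481

X–Y: 6/31 sites differ → p ≈ 0.193548, d = −0.75 ln(1 − 0.258064) = 0.223869 ≈ 0.224.
X–Z: 11/31 sites differ → p ≈ 0.354839, d = −0.75 ln(1 − 0.473119) = 0.480585 ≈ 0.481.
Y–Z: 11/31 sites differ → p ≈ 0.354839, d = −0.75 ln(1 − 0.473119) = 0.480585 ≈ 0.481.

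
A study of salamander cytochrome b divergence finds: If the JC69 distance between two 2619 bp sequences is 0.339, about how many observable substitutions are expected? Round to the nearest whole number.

Invert JC69: p = (3/4)(1 − e^(−4d/3)) = 0.75 × (1 − e^(-0.452)) = 0.75 × (1 − 0.636354) = 0.272735.
Expected differing sites = pL ≈ 0.272735 × 2619 = 714.292965 ≈ 714.

714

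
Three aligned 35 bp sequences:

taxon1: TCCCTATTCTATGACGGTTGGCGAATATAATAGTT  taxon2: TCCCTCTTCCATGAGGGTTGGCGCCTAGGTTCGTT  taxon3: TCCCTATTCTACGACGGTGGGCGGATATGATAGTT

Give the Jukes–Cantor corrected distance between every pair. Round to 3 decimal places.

taxon1–taxon2: 9/35 sites differ → p ≈ 0.257143, d = −0.75 ln(1 − 0.342857) = 0.314890 ≈ 0.315.
taxon1–taxon3: 4/35 sites differ → p ≈ 0.114286, d = −0.75 ln(1 − 0.152381) = 0.123993 ≈ 0.124.
taxon2–taxon3: 10/35 sites differ → p ≈ 0.285714, d = −0.75 ln(1 − 0.380952) = 0.359679 ≈ 0.360.

d(taxon1,taxon2) = 0.315, d(taxon1,taxon3) = 0.124, d(taxon2,taxon3) = 0.360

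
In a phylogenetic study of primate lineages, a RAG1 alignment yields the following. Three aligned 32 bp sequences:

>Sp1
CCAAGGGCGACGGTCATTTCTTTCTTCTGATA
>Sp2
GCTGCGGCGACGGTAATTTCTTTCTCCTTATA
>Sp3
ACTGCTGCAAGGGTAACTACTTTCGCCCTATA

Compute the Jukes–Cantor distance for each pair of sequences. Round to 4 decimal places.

d(Sp1,Sp2) = 0.2586, d(Sp1,Sp3) = 0.6566, d(Sp2,Sp3) = 0.3041

Sp1–Sp2: 7/32 sites differ → p = 0.21875, d = −0.75 ln(1 − 0.291667) = 0.258631 ≈ 0.2586.
Sp1–Sp3: 14/32 sites differ → p = 0.4375, d = −0.75 ln(1 − 0.583333) = 0.656601 ≈ 0.6566.
Sp2–Sp3: 8/32 sites differ → p = 0.25, d = −0.75 ln(1 − 0.333333) = 0.304098 ≈ 0.3041.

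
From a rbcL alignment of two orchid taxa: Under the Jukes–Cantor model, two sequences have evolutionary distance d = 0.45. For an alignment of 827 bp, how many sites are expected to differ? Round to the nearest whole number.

Invert JC69: p = (3/4)(1 − e^(−4d/3)) = 0.75 × (1 − e^(-0.6)) = 0.75 × (1 − 0.548812) = 0.338391.
Expected differing sites = pL ≈ 0.338391 × 827 = 279.849357 ≈ 280.

280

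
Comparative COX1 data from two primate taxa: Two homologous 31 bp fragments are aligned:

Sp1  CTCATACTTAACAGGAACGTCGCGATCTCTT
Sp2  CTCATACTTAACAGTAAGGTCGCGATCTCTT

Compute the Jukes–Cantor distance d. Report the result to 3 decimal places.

The sequences differ at 2 of 31 sites (15, 18), so p = 2/31 ≈ 0.064516.
d = −(3/4) ln(1 − 4p/3) = −0.75 ln(1 − 0.086021) = −0.75 ln(0.913979)
  = −0.75 × (-0.089948) = 0.067461 substitutions/site.

0.067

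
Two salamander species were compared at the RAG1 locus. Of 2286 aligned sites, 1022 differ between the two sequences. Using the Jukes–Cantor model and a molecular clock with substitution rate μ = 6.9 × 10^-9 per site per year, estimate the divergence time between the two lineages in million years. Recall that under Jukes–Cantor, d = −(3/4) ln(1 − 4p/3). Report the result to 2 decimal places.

p = 1022/2286 ≈ 0.447069.
d = −(3/4) ln(1 − 4p/3) = −0.75 ln(1 − 0.596092) = −0.75 ln(0.403908)
  = −0.75 × (-0.906568) = 0.679926 substitutions/site.
Under a molecular clock d = 2μt, so t = d/(2μ) = 0.679926 / (2 × 6.9 × 10^-9) = 49.27 million years.

49.27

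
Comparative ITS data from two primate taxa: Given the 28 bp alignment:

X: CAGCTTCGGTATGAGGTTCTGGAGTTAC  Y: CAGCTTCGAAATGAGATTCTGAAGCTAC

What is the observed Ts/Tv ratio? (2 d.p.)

4.00

Transitions are A↔G and C↔T; transversions are all other mismatches.
Transitions: 4. Transversions: 1.
R = 4/1 = 4.00.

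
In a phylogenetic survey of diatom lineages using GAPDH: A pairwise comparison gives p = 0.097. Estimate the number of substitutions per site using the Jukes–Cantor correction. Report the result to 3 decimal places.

0.104

d = −(3/4) ln(1 − 4p/3) = −0.75 ln(1 − 0.129333) = −0.75 ln(0.870667)
  = −0.75 × (-0.138496) = 0.103872 substitutions/site.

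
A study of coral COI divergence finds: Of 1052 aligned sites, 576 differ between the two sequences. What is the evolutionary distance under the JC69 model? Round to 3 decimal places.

p = 576/1052 ≈ 0.547529.
d = −(3/4) ln(1 − 4p/3) = −0.75 ln(1 − 0.730039) = −0.75 ln(0.269961)
  = −0.75 × (-1.309478) = 0.982109 substitutions/site.

0.982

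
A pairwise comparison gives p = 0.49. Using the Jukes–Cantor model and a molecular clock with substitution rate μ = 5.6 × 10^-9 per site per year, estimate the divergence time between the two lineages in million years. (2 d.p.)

d = −(3/4) ln(1 − 4p/3) = −0.75 ln(1 − 0.653333) = −0.75 ln(0.346667)
  = −0.75 × (-1.059391) = 0.794543 substitutions/site.
Under a molecular clock d = 2μt, so t = d/(2μ) = 0.794543 / (2 × 5.6 × 10^-9) = 70.94 million years.

70.94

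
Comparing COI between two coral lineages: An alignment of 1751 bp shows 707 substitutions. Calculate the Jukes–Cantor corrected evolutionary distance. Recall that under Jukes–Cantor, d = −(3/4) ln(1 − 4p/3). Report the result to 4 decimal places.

p = 707/1751 ≈ 0.403769.
d = −(3/4) ln(1 − 4p/3) = −0.75 ln(1 − 0.538359) = −0.75 ln(0.461641)
  = −0.75 × (-0.772968) = 0.579726 substitutions/site.

0.5797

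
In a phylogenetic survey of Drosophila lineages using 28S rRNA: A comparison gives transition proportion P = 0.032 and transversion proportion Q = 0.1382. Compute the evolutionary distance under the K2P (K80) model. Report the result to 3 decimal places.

0.194

Under the Kimura two-parameter model, d = −½ ln(1 − 2P − Q) − ¼ ln(1 − 2Q).
1 − 2P − Q = 0.7978, giving −½ ln(0.7978) = 0.112949.
1 − 2Q = 0.7236, giving −¼ ln(0.7236) = 0.080879.
d = 0.112949 + 0.080879 = 0.193828.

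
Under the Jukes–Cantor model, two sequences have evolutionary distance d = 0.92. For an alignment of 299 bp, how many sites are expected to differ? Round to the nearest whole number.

158

Invert JC69: p = (3/4)(1 − e^(−4d/3)) = 0.75 × (1 − e^(-1.226667)) = 0.75 × (1 − 0.293268) = 0.530049.
Expected differing sites = pL ≈ 0.530049 × 299 = 158.484651 ≈ 158.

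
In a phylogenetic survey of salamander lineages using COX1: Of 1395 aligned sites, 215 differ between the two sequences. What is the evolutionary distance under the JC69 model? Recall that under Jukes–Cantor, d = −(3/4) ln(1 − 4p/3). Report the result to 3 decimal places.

p = 215/1395 ≈ 0.154122.
d = −(3/4) ln(1 − 4p/3) = −0.75 ln(1 − 0.205496) = −0.75 ln(0.794504)
  = −0.75 × (-0.230037) = 0.172528 substitutions/site.

0.173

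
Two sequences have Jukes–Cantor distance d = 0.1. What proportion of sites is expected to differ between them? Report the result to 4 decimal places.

0.0936

p = (3/4)(1 − e^(−4d/3)) = 0.75 × (1 − e^(-0.133333)) = 0.75 × (1 − 0.875174) = 0.093620.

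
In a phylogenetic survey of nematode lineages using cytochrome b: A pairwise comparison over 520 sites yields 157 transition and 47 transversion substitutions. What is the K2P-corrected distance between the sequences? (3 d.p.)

P = 157/520 ≈ 0.301923 and Q = 47/520 ≈ 0.090385.
Under the Kimura two-parameter model, d = −½ ln(1 − 2P − Q) − ¼ ln(1 − 2Q).
1 − 2P − Q = 0.305769, giving −½ ln(0.305769) = 0.592463.
1 − 2Q = 0.81923, giving −¼ ln(0.81923) = 0.049848.
d = 0.592463 + 0.049848 = 0.642311.

0.642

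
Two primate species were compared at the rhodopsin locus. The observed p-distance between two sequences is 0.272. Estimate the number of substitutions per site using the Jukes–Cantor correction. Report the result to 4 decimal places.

d = −(3/4) ln(1 − 4p/3) = −0.75 ln(1 − 0.362667) = −0.75 ln(0.637333)
  = −0.75 × (-0.450463) = 0.337847 substitutions/site.

0.3378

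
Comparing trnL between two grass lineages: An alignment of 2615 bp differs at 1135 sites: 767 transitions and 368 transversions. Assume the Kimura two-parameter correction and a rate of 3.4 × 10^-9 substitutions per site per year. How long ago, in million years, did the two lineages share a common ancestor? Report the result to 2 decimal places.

107.71

P = 767/2615 ≈ 0.293308 and Q = 368/2615 ≈ 0.140727.
Under the Kimura two-parameter model, d = −½ ln(1 − 2P − Q) − ¼ ln(1 − 2Q).
1 − 2P − Q = 0.272657, giving −½ ln(0.272657) = 0.649770.
1 − 2Q = 0.718546, giving −¼ ln(0.718546) = 0.082631.
d = 0.649770 + 0.082631 = 0.732401.
Under a molecular clock d = 2μt, so t = d/(2μ) = 0.732401 / (2 × 3.4 × 10^-9) = 107.71 million years.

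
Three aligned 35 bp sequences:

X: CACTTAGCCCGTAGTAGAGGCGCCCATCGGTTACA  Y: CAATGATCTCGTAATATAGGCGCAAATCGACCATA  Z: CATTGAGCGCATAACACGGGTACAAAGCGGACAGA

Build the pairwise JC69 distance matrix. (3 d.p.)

d(X,Y) = 0.458, d(X,Z) = 0.705, d(Y,Z) = 0.513

X–Y: 12/35 sites differ → p ≈ 0.342857, d = −0.75 ln(1 − 0.457143) = 0.458182 ≈ 0.458.
X–Z: 16/35 sites differ → p ≈ 0.457143, d = −0.75 ln(1 − 0.609524) = 0.705292 ≈ 0.705.
Y–Z: 13/35 sites differ → p ≈ 0.371429, d = −0.75 ln(1 − 0.495239) = 0.512753 ≈ 0.513.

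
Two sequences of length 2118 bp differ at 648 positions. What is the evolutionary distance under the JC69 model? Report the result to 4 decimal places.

p = 648/2118 ≈ 0.305949.
d = −(3/4) ln(1 − 4p/3) = −0.75 ln(1 − 0.407932) = −0.75 ln(0.592068)
  = −0.75 × (-0.524134) = 0.393101 substitutions/site.

0.3931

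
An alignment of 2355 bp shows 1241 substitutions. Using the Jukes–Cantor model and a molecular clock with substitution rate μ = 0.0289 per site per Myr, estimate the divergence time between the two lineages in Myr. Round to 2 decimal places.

15.74

p = 1241/2355 ≈ 0.526964.
d = −(3/4) ln(1 − 4p/3) = −0.75 ln(1 − 0.702619) = −0.75 ln(0.297381)
  = −0.75 × (-1.212741) = 0.909556 substitutions/site.
Under a molecular clock d = 2μt, so t = d/(2μ) = 0.909556 / (2 × 0.0289) = 15.74 Myr.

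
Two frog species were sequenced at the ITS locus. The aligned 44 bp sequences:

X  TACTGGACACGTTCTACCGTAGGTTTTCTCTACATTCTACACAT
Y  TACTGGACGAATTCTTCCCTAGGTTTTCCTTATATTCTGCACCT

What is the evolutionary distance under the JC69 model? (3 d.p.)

0.271

The sequences differ at 10 of 44 sites (9, 10, 11, 16, 19, 29, 30, 33, 39, 43), so p = 10/44 ≈ 0.227273.
d = −(3/4) ln(1 − 4p/3) = −0.75 ln(1 − 0.303031) = −0.75 ln(0.696969)
  = −0.75 × (-0.361014) = 0.270761 substitutions/site.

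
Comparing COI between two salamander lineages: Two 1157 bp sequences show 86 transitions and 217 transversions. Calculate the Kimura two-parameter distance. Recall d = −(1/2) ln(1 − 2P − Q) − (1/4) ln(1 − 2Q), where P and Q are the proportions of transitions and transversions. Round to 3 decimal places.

0.322

P = 86/1157 ≈ 0.07433 and Q = 217/1157 ≈ 0.187554.
Under the Kimura two-parameter model, d = −½ ln(1 − 2P − Q) − ¼ ln(1 − 2Q).
1 − 2P − Q = 0.663786, giving −½ ln(0.663786) = 0.204898.
1 − 2Q = 0.624892, giving −¼ ln(0.624892) = 0.117544.
d = 0.204898 + 0.117544 = 0.322442.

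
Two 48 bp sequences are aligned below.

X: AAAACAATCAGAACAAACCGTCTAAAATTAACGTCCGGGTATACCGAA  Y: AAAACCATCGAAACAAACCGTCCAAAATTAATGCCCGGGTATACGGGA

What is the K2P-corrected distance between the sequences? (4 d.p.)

Of 48 sites, 6 differences are transitions and 2 are transversions, so P = 6/48 = 0.125 and Q = 2/48 ≈ 0.041667.
Under the Kimura two-parameter model, d = −½ ln(1 − 2P − Q) − ¼ ln(1 − 2Q).
1 − 2P − Q = 0.708333, giving −½ ln(0.708333) = 0.172420.
1 − 2Q = 0.916666, giving −¼ ln(0.916666) = 0.021753.
d = 0.172420 + 0.021753 = 0.194173.

0.1942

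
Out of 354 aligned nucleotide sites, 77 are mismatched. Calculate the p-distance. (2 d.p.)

0.22

p = 77/354 = 0.217514… ≈ 0.22 (to 2 d.p.).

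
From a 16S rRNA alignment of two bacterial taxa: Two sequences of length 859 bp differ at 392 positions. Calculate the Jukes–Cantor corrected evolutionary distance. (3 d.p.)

p = 392/859 ≈ 0.456345.
d = −(3/4) ln(1 − 4p/3) = −0.75 ln(1 − 0.60846) = −0.75 ln(0.39154)
  = −0.75 × (-0.937668) = 0.703251 substitutions/site.

0.703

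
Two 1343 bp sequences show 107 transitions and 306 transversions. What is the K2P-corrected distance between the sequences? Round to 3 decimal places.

0.397

P = 107/1343 ≈ 0.079672 and Q = 306/1343 ≈ 0.227848.
Under the Kimura two-parameter model, d = −½ ln(1 − 2P − Q) − ¼ ln(1 − 2Q).
1 − 2P − Q = 0.612808, giving −½ ln(0.612808) = 0.244852.
1 − 2Q = 0.544304, giving −¼ ln(0.544304) = 0.152062.
d = 0.244852 + 0.152062 = 0.396914.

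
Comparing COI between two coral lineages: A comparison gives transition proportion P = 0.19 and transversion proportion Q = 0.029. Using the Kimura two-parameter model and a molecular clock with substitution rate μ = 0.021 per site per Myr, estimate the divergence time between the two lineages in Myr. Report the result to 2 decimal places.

Under the Kimura two-parameter model, d = −½ ln(1 − 2P − Q) − ¼ ln(1 − 2Q).
1 − 2P − Q = 0.591, giving −½ ln(0.591) = 0.262970.
1 − 2Q = 0.942, giving −¼ ln(0.942) = 0.014938.
d = 0.262970 + 0.014938 = 0.277908.
Under a molecular clock d = 2μt, so t = d/(2μ) = 0.277908 / (2 × 0.021) = 6.62 Myr.

6.62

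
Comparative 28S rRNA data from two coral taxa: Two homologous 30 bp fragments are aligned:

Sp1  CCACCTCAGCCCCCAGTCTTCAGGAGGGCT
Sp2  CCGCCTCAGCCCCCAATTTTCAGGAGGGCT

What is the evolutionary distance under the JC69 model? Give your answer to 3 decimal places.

0.107

The sequences differ at 3 of 30 sites (3, 16, 18), so p = 3/30 = 0.1.
d = −(3/4) ln(1 − 4p/3) = −0.75 ln(1 − 0.133333) = −0.75 ln(0.866667)
  = −0.75 × (-0.143100) = 0.107325 substitutions/site.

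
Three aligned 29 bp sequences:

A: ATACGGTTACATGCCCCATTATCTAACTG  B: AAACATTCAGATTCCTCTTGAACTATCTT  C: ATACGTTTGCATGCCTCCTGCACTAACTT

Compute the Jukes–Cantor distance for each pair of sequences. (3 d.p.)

A–B: 12/29 sites differ → p ≈ 0.413793, d = −0.75 ln(1 − 0.551724) = 0.601760 ≈ 0.602.
A–C: 8/29 sites differ → p ≈ 0.275862, d = −0.75 ln(1 − 0.367816) = 0.343931 ≈ 0.344.
B–C: 9/29 sites differ → p ≈ 0.310345, d = −0.75 ln(1 − 0.413793) = 0.400562 ≈ 0.401.

d(A,B) = 0.602, d(A,C) = 0.344, d(B,C) = 0.401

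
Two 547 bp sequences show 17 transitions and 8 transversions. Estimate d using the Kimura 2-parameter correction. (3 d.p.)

P = 17/547 ≈ 0.031079 and Q = 8/547 ≈ 0.014625.
Under the Kimura two-parameter model, d = −½ ln(1 − 2P − Q) − ¼ ln(1 − 2Q).
1 − 2P − Q = 0.923217, giving −½ ln(0.923217) = 0.039945.
1 − 2Q = 0.97075, giving −¼ ln(0.97075) = 0.007422.
d = 0.039945 + 0.007422 = 0.047367.

0.047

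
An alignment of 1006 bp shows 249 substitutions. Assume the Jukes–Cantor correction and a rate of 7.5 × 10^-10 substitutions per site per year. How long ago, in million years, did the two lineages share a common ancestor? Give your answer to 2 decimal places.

200.25

p = 249/1006 ≈ 0.247515.
d = −(3/4) ln(1 − 4p/3) = −0.75 ln(1 − 0.33002) = −0.75 ln(0.66998)
  = −0.75 × (-0.400507) = 0.300380 substitutions/site.
Under a molecular clock d = 2μt, so t = d/(2μ) = 0.300380 / (2 × 7.5 × 10^-10) = 200.25 million years.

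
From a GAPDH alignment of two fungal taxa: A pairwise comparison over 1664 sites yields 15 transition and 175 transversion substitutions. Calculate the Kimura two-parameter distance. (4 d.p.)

0.1248

P = 15/1664 ≈ 0.009014 and Q = 175/1664 ≈ 0.105168.
Under the Kimura two-parameter model, d = −½ ln(1 − 2P − Q) − ¼ ln(1 − 2Q).
1 − 2P − Q = 0.876804, giving −½ ln(0.876804) = 0.065736.
1 − 2Q = 0.789664, giving −¼ ln(0.789664) = 0.059037.
d = 0.065736 + 0.059037 = 0.124773.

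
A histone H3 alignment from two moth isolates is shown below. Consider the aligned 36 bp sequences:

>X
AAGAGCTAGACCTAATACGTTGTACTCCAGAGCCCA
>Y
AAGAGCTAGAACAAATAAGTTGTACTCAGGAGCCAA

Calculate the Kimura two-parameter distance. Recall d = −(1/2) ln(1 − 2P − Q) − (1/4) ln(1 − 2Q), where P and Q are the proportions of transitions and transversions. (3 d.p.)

0.189

Of 36 sites, 1 differences are transitions and 5 are transversions, so P = 1/36 ≈ 0.027778 and Q = 5/36 ≈ 0.138889.
Under the Kimura two-parameter model, d = −½ ln(1 − 2P − Q) − ¼ ln(1 − 2Q).
1 − 2P − Q = 0.805555, giving −½ ln(0.805555) = 0.108112.
1 − 2Q = 0.722222, giving −¼ ln(0.722222) = 0.081356.
d = 0.108112 + 0.081356 = 0.189468.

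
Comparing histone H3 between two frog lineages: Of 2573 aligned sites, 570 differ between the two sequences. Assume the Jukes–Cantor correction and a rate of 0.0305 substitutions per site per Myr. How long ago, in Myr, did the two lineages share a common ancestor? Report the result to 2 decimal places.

p = 570/2573 ≈ 0.221531.
d = −(3/4) ln(1 − 4p/3) = −0.75 ln(1 − 0.295375) = −0.75 ln(0.704625)
  = −0.75 × (-0.350090) = 0.262568 substitutions/site.
Under a molecular clock d = 2μt, so t = d/(2μ) = 0.262568 / (2 × 0.0305) = 4.30 Myr.

4.30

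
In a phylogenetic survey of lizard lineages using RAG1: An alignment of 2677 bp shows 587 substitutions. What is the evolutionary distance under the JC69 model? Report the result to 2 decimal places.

p = 587/2677 ≈ 0.219275.
d = −(3/4) ln(1 − 4p/3) = −0.75 ln(1 − 0.292367) = −0.75 ln(0.707633)
  = −0.75 × (-0.345830) = 0.259373 substitutions/site.

0.26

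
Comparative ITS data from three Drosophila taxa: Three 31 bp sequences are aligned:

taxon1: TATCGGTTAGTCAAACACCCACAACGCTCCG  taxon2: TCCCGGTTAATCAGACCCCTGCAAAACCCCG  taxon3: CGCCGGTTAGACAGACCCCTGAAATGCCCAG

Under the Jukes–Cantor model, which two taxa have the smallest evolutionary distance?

taxon2 and taxon3

taxon1–taxon2: 10/31 differ, p = 0.323, d = 0.422.
taxon1–taxon3: 12/31 differ, p = 0.387, d = 0.544.
taxon2–taxon3: 8/31 differ, p = 0.258, d = 0.316.
The smallest distance is between taxon2 and taxon3.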